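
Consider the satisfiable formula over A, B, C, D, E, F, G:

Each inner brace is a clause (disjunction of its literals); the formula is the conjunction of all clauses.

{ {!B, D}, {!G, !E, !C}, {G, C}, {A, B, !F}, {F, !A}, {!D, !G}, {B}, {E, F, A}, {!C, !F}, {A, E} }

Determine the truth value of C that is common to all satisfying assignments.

True

Suppose C = false.
(G) alone gives G = true.
(!D) alone gives D = false.
(!B) alone gives B = false.
That conflicts with the unit clause (B).
So every satisfying assignment has C = True.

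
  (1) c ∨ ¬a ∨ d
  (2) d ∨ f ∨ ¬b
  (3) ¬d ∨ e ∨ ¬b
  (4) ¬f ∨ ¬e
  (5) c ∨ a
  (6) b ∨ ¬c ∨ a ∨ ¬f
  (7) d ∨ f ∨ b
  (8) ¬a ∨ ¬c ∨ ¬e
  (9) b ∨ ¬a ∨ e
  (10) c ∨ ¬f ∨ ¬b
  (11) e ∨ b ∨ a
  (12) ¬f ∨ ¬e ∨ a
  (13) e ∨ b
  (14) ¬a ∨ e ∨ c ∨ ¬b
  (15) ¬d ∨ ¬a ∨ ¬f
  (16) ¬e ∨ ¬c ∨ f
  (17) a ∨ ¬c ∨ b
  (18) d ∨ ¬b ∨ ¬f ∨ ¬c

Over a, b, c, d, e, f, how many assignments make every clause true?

2

There are 2^6 = 64 truth assignments over (a, b, c, d, e, f).
Split on c. With c = True, the clauses containing c are satisfied and ¬c drops from the rest; 0 of the 2^5 = 32 assignments to the other variables satisfy what remains.
With c = False, by the same count on the reduced clause set, 2 assignments work.
(One model: a=T, b=F, c=F, d=T, e=T, f=F.)
Total: 0 + 2 = 2.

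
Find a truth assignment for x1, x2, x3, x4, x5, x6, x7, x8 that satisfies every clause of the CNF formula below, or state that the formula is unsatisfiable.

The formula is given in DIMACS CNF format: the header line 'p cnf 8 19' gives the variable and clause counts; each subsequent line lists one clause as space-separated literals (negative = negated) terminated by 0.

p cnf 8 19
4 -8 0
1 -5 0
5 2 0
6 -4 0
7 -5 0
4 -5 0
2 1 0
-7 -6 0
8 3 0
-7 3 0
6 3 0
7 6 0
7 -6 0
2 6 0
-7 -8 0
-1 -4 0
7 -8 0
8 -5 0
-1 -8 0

x1 ↦ False,  x2 ↦ True,  x3 ↦ True,  x4 ↦ False,  x5 ↦ False,  x6 ↦ False,  x7 ↦ True,  x8 ↦ False

Suppose x4 = False.
From the singleton clause (¬x8), x8 = False.
From the singleton clause (¬x5), x5 = False.
From the singleton clause (x2), x2 = True.
From the singleton clause (x3), x3 = True.
Suppose x7 = True.
From the singleton clause (¬x6), x6 = False.
Every clause is now satisfied; x1 is unconstrained.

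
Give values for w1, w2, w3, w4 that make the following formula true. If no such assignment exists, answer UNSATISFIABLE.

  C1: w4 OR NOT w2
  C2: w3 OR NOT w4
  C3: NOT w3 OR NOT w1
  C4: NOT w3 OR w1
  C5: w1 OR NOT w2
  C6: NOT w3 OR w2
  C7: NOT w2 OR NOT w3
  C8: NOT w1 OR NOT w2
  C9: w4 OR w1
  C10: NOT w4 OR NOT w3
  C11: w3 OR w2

Case w4 = true:
The clause (w3) is unit, so w3 = true.
That conflicts with the unit clause (NOT w3).
That branch fails; take w4 = false instead.
The clause (NOT w2) is unit, so w2 = false.
The clause (NOT w3) is unit, so w3 = false.
That conflicts with the unit clause (w3).
Neither w4 = true nor w4 = false works.

UNSATISFIABLE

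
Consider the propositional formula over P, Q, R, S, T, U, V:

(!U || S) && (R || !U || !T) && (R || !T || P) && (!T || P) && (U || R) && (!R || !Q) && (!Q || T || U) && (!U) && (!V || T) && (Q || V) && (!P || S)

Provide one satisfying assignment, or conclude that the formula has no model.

P ↦ true; Q ↦ false; R ↦ true; S ↦ true; T ↦ true; U ↦ false; V ↦ true

Unit clause (!U) forces U = false.
Unit clause (R) forces R = true.
Unit clause (!Q) forces Q = false.
Unit clause (V) forces V = true.
Unit clause (T) forces T = true.
Unit clause (P) forces P = true.
Unit clause (S) forces S = true.
This assignment satisfies each clause.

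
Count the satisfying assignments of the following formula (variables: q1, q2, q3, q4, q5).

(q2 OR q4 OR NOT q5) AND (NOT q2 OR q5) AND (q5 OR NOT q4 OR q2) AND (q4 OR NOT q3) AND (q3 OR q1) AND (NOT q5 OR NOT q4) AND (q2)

There are 2^5 = 32 truth assignments over (q1, q2, q3, q4, q5).
Split on q5. With q5 = true, the clauses containing q5 are satisfied and NOT q5 drops from the rest; 1 of the 2^4 = 16 assignments to the other variables satisfy what remains.
With q5 = false, by the same count on the reduced clause set, 0 assignments work.
(One model: q1=T, q2=T, q3=F, q4=F, q5=T.)
Total: 1 + 0 = 1.

1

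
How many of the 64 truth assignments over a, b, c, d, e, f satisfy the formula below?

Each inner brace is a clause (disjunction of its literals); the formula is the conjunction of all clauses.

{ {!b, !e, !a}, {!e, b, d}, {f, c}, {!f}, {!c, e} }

4

There are 2^6 = 64 truth assignments over (a, b, c, d, e, f).
Split on f. With f = true, the clauses containing f are satisfied and !f drops from the rest; 0 of the 2^5 = 32 assignments to the other variables satisfy what remains.
With f = false, by the same count on the reduced clause set, 4 assignments work.
Total: 0 + 4 = 4.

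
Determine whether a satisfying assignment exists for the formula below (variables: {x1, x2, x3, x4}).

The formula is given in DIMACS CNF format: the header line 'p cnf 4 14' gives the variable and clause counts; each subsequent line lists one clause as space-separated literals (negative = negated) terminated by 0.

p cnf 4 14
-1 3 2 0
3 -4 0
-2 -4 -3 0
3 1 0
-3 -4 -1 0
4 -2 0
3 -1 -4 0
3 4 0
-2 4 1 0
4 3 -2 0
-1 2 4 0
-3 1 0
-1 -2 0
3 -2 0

Suppose x3 = True.
The clause (x1) is unit, so x1 = True.
The clause (¬x4) is unit, so x4 = False.
The clause (¬x2) is unit, so x2 = False.
But (x2) is also a unit clause — contradiction.
So x3 must be the other value — set x3 = False.
The clause (¬x4) is unit, so x4 = False.
But (x4) is also a unit clause — contradiction.
Either choice for x3 ends in contradiction.
No assignment satisfies every clause.

No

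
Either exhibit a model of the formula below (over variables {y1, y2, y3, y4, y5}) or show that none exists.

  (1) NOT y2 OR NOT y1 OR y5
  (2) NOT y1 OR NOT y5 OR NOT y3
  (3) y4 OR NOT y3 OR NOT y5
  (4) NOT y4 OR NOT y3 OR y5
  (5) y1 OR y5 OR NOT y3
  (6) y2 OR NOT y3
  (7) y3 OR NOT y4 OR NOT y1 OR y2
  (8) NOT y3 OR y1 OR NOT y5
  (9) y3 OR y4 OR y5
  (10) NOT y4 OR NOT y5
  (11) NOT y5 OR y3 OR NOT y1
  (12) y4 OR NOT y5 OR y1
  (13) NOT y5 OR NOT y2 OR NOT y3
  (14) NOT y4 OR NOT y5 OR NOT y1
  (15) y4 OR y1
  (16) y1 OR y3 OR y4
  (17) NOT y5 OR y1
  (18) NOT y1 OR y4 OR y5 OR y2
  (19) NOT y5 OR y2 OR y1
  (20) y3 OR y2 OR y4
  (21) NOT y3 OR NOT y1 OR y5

y1: false,  y2: true,  y3: false,  y4: true,  y5: false

Try y2 = true.
Try y1 = false.
(y4) alone gives y4 = true.
(NOT y5) alone gives y5 = false.
(NOT y3) alone gives y3 = false.
Every clause now holds.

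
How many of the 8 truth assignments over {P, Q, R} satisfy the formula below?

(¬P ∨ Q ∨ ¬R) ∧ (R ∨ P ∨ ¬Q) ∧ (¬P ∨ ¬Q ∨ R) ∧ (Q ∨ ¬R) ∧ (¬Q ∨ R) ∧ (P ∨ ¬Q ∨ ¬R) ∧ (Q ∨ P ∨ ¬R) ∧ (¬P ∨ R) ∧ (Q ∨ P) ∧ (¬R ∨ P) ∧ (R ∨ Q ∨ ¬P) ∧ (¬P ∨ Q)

1

There are 2^3 = 8 truth assignments over (P, Q, R).
Check each against the 12 clauses (columns in the order P, Q, R):
  F F F  ✗ fails (Q ∨ P)
  F F T  ✗ fails (Q ∨ ¬R)
  F T F  ✗ fails (R ∨ P ∨ ¬Q)
  F T T  ✗ fails (P ∨ ¬Q ∨ ¬R)
  T F F  ✗ fails (¬P ∨ R)
  T F T  ✗ fails (¬P ∨ Q ∨ ¬R)
  T T F  ✗ fails (¬P ∨ ¬Q ∨ R)
  T T T  ✓ satisfies all
1 of the 8 rows is a model.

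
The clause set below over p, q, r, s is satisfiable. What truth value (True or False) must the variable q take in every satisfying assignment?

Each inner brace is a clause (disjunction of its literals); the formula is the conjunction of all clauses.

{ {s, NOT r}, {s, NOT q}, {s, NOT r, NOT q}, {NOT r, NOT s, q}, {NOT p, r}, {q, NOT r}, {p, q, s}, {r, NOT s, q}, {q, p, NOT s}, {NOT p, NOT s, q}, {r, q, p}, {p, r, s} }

True

Suppose q = false.
From the singleton clause (NOT r), r = false.
From the singleton clause (NOT p), p = false.
Now (p) is unsatisfied and unit — conflict.
So every satisfying assignment has q = True.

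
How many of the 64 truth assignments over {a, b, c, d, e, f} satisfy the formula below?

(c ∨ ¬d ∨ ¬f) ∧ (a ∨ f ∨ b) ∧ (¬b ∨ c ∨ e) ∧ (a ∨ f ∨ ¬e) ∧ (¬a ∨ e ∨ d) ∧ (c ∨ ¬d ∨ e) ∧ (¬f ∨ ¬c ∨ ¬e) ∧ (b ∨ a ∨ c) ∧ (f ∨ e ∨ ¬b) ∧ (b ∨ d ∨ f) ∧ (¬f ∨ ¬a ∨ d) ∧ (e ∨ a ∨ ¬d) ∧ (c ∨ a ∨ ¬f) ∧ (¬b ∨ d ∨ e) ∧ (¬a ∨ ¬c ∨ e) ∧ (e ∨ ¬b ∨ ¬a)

7

There are 2^6 = 64 truth assignments over (a, b, c, d, e, f).
Split on e. With e = True, the clauses containing e are satisfied and ¬e drops from the rest; 6 of the 2^5 = 32 assignments to the other variables satisfy what remains.
With e = False, by the same count on the reduced clause set, 1 assignment works.
(One model: a=F, b=F, c=T, d=F, e=F, f=T.)
Total: 6 + 1 = 7.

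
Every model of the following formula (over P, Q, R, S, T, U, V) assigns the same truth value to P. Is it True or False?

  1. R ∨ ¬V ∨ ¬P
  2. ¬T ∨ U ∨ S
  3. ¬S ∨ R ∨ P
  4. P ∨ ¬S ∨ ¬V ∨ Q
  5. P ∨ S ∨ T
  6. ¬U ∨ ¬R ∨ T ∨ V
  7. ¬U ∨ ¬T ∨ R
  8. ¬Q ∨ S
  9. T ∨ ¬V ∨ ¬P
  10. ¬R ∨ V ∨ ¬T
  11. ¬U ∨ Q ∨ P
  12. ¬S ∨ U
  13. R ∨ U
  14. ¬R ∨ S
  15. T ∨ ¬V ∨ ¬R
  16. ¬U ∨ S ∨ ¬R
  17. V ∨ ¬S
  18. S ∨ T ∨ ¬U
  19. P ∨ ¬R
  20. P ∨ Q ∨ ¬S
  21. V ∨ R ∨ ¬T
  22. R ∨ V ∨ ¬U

Suppose P = False.
Unit clause (¬R) forces R = False.
Unit clause (¬S) forces S = False.
Unit clause (T) forces T = True.
Unit clause (U) forces U = True.
That conflicts with the unit clause (¬U).
So every satisfying assignment has P = True.

True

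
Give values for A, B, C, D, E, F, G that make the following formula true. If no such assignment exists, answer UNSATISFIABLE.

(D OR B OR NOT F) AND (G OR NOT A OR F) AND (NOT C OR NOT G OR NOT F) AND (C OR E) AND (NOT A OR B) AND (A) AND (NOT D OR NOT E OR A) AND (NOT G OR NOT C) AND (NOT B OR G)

A ↦ true; B ↦ true; C ↦ false; D ↦ true; E ↦ true; F ↦ false; G ↦ true

Unit clause (A) forces A = true.
Unit clause (B) forces B = true.
Unit clause (G) forces G = true.
Unit clause (NOT C) forces C = false.
Unit clause (E) forces E = true.
All clauses hold; D, F can take either value.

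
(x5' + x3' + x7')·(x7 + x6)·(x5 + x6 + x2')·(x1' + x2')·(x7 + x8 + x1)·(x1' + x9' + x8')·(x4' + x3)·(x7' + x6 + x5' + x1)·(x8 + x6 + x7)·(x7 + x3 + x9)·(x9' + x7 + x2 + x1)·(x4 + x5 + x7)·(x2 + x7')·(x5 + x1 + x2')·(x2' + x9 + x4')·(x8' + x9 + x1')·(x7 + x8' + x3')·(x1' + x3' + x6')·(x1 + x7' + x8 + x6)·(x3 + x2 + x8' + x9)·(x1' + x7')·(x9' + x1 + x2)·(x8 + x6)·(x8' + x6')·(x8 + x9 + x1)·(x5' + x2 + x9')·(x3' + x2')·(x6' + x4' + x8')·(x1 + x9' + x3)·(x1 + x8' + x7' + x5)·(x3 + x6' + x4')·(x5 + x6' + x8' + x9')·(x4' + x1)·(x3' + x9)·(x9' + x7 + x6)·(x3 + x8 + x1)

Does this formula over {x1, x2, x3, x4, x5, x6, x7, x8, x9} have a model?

No, unsatisfiable

Case x7 = 1:
Unit clause (x2) forces x2 = 1.
Unit clause (x1') forces x1 = 0.
Unit clause (x5) forces x5 = 1.
Unit clause (x3') forces x3 = 0.
Unit clause (x4') forces x4 = 0.
Unit clause (x6) forces x6 = 1.
Unit clause (x8') forces x8 = 0.
That conflicts with the unit clause (x8).
That branch fails; take x7 = 0 instead.
Unit clause (x6) forces x6 = 1.
Unit clause (x8') forces x8 = 0.
Unit clause (x1) forces x1 = 1.
Unit clause (x2') forces x2 = 0.
Unit clause (x3') forces x3 = 0.
Unit clause (x4') forces x4 = 0.
Unit clause (x9) forces x9 = 1.
Unit clause (x5) forces x5 = 1.
That conflicts with the unit clause (x5').
Both values of x7 lead to a conflict.
No assignment satisfies every clause.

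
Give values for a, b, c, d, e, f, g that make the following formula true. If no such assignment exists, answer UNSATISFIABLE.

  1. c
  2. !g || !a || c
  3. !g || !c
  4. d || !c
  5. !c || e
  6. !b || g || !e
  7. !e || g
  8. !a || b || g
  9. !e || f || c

UNSATISFIABLE

The clause (c) is unit, so c = true.
The clause (!g) is unit, so g = false.
The clause (d) is unit, so d = true.
The clause (e) is unit, so e = true.
That conflicts with the unit clause (!e).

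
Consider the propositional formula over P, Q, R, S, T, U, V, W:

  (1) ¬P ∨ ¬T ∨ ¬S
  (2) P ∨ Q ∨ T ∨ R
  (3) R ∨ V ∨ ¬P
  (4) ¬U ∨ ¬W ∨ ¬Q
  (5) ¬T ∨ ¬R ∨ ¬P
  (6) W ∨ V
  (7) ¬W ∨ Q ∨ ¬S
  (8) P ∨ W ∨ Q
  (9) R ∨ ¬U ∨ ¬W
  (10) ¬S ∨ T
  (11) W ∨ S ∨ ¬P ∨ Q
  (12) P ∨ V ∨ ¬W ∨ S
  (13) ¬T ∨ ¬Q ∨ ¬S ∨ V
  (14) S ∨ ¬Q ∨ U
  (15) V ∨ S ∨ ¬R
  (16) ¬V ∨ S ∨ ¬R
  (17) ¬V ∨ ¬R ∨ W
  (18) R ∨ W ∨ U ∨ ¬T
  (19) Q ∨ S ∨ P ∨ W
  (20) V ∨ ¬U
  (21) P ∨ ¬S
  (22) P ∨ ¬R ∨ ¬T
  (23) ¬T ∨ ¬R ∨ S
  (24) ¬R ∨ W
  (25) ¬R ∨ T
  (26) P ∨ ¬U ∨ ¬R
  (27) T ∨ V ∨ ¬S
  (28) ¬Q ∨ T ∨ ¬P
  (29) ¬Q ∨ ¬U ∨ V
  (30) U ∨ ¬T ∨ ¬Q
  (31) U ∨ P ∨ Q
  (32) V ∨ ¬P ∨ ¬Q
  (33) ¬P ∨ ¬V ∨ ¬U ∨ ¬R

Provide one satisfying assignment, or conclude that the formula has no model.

Suppose W = False.
Unit clause (V) forces V = True.
Unit clause (¬R) forces R = False.
Suppose P = False.
Unit clause (Q) forces Q = True.
Unit clause (¬S) forces S = False.
Unit clause (U) forces U = True.
Every clause is now satisfied; T is unconstrained.

P=False, Q=True, R=False, S=False, T=False, U=True, V=True, W=False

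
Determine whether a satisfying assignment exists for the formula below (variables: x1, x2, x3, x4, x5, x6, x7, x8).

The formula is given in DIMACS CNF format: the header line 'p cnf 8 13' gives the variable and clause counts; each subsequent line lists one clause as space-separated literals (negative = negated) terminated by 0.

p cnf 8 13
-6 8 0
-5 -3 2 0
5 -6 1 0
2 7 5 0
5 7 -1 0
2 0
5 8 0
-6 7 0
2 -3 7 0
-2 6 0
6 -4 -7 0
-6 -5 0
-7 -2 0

Unit clause (x2) forces x2 = True.
Unit clause (x6) forces x6 = True.
Unit clause (x8) forces x8 = True.
Unit clause (x7) forces x7 = True.
But (¬x7) is also a unit clause — contradiction.
No assignment satisfies every clause.

Unsatisfiable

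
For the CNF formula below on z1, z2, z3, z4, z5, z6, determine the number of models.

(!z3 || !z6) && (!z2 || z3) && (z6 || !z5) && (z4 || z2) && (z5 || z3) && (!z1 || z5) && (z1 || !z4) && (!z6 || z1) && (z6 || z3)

There are 2^6 = 64 truth assignments over (z1, z2, z3, z4, z5, z6).
Split on z1. With z1 = true, the clauses containing z1 are satisfied and !z1 drops from the rest; 1 of the 2^5 = 32 assignments to the other variables satisfy what remains.
With z1 = false, by the same count on the reduced clause set, 1 assignment works.
Total: 1 + 1 = 2.

2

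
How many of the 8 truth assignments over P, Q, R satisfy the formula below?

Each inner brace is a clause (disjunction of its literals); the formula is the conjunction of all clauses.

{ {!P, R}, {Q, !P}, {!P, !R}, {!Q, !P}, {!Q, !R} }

3

There are 2^3 = 8 truth assignments over (P, Q, R).
Check each against the 5 clauses (columns in the order P, Q, R):
  F F F  ✓ satisfies all
  F F T  ✓ satisfies all
  F T F  ✓ satisfies all
  F T T  ✗ fails (!Q || !R)
  T F F  ✗ fails (!P || R)
  T F T  ✗ fails (Q || !P)
  T T F  ✗ fails (!P || R)
  T T T  ✗ fails (!P || !R)
3 of the 8 rows are models.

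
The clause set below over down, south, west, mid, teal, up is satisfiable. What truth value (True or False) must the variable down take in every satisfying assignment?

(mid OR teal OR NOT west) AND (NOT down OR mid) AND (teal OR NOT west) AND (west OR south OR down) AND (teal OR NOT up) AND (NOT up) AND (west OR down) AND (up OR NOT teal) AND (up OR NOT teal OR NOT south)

Suppose down = false.
(NOT up) alone gives up = false.
(west) alone gives west = true.
(teal) alone gives teal = true.
But (NOT teal) is also a unit clause — contradiction.
So every satisfying assignment has down = True.

True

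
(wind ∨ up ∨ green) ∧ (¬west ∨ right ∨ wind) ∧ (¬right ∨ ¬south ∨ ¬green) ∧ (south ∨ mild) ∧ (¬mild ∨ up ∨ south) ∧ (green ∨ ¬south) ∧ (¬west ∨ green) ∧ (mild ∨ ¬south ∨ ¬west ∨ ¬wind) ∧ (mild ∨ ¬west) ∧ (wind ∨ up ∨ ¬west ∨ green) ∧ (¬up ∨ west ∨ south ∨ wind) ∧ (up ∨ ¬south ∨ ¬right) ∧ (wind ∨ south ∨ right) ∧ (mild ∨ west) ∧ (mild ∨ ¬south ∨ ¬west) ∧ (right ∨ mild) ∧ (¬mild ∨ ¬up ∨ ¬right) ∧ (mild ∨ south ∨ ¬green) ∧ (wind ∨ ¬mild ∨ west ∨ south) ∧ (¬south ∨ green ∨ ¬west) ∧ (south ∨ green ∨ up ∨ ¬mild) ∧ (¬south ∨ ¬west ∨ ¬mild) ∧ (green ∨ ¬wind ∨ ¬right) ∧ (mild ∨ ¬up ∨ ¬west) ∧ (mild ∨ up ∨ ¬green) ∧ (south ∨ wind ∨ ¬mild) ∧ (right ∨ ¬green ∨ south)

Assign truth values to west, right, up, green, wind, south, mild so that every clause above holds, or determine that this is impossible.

Try south = True.
Unit clause (green) forces green = True.
Unit clause (¬right) forces right = False.
Unit clause (mild) forces mild = True.
Unit clause (¬west) forces west = False.
No clause remains; up, wind are free.

west=False; right=False; up=True; green=True; wind=True; south=True; mild=True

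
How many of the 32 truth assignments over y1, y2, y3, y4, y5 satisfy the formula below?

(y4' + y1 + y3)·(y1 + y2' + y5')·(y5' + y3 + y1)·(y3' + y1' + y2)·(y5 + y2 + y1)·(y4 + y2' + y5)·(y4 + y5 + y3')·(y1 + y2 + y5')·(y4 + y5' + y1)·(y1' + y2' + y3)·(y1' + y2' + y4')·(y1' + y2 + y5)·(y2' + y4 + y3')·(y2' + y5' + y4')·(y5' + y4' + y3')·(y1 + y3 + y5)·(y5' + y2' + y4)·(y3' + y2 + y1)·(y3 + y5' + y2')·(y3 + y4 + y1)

3

There are 2^5 = 32 truth assignments over (y1, y2, y3, y4, y5).
Split on y1. With y1 = 1, the clauses containing y1 are satisfied and y1' drops from the rest; 2 of the 2^4 = 16 assignments to the other variables satisfy what remains.
With y1 = 0, by the same count on the reduced clause set, 1 assignment works.
(One model: y1=F, y2=T, y3=T, y4=T, y5=F.)
Total: 2 + 1 = 3.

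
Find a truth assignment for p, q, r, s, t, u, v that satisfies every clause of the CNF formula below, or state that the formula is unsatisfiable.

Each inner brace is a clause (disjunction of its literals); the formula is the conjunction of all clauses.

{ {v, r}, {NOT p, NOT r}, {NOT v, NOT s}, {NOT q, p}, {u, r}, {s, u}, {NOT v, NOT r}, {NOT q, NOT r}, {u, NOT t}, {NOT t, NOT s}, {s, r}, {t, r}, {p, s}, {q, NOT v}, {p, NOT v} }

Case v = false:
From the singleton clause (r), r = true.
From the singleton clause (NOT p), p = false.
From the singleton clause (NOT q), q = false.
From the singleton clause (s), s = true.
From the singleton clause (NOT t), t = false.
No clause remains; u is free.

p=false, q=false, r=true, s=true, t=false, u=false, v=false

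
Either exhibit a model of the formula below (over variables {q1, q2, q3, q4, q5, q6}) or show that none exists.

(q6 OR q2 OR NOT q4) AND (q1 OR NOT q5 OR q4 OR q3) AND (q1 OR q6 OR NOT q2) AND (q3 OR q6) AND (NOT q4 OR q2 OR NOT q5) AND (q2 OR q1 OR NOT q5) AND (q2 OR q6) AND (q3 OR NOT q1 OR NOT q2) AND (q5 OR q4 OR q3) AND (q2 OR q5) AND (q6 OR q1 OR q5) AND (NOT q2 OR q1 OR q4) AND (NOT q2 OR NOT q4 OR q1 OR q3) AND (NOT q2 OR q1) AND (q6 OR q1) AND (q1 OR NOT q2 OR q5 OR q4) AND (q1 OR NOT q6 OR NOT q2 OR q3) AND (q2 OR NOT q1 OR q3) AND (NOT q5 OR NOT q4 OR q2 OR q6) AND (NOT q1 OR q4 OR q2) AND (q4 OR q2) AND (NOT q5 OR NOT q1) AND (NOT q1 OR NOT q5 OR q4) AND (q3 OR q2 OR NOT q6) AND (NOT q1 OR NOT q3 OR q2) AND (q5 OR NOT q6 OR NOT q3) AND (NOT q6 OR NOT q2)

Case q3 = true:
Case q2 = true:
From the singleton clause (q1), q1 = true.
From the singleton clause (NOT q5), q5 = false.
From the singleton clause (NOT q6), q6 = false.
No clause remains; q4 is free.

q1 ↦ true, q2 ↦ true, q3 ↦ true, q4 ↦ true, q5 ↦ false, q6 ↦ false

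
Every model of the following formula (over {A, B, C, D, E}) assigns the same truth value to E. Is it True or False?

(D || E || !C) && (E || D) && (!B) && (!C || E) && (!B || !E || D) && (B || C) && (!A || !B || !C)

True

Suppose E = false.
From the singleton clause (D), D = true.
From the singleton clause (!B), B = false.
From the singleton clause (!C), C = false.
Now (C) is unsatisfied and unit — conflict.
So every satisfying assignment has E = True.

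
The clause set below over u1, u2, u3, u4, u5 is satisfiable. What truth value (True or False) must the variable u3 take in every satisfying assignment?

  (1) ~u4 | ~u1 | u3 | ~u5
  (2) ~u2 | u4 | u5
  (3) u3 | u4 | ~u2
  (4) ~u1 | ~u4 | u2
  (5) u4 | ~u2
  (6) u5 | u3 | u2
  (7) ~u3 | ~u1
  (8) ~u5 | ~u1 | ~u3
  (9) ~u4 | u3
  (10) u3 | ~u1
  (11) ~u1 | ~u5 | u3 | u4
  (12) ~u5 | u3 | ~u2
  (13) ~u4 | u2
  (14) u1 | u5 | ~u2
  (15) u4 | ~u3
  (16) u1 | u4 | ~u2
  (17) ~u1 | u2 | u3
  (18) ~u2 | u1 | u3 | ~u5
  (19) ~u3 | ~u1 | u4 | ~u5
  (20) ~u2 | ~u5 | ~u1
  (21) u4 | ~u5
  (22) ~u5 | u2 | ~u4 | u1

Suppose u3 = 0.
From the singleton clause (~u4), u4 = 0.
From the singleton clause (~u2), u2 = 0.
From the singleton clause (u5), u5 = 1.
Now (~u5) is unsatisfied and unit — conflict.
So every satisfying assignment has u3 = True.

True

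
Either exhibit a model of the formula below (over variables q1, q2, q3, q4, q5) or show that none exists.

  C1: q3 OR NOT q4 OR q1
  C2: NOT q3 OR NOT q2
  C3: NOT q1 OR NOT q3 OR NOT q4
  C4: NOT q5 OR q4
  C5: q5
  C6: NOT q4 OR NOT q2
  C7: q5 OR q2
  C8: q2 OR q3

From the singleton clause (q5), q5 = true.
From the singleton clause (q4), q4 = true.
From the singleton clause (NOT q2), q2 = false.
From the singleton clause (q3), q3 = true.
From the singleton clause (NOT q1), q1 = false.
Every clause now holds.

q1=false; q2=false; q3=true; q4=true; q5=true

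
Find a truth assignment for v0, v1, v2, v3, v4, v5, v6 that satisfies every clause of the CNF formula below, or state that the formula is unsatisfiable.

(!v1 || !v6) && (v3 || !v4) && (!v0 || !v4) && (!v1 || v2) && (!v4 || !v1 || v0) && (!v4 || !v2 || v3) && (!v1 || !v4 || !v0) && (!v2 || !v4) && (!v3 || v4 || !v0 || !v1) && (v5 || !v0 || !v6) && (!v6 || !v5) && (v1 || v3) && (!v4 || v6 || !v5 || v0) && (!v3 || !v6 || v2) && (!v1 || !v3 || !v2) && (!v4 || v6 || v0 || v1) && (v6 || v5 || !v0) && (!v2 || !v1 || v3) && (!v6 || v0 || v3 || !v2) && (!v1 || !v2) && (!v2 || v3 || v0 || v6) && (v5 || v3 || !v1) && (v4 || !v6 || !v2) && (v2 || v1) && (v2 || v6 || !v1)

Branch on v1: set v1 = false.
From the singleton clause (v3), v3 = true.
From the singleton clause (v2), v2 = true.
From the singleton clause (!v4), v4 = false.
From the singleton clause (!v6), v6 = false.
Branch on v5: set v5 = true.
All clauses hold; v0 can take either value.

v0=true; v1=false; v2=true; v3=true; v4=false; v5=true; v6=false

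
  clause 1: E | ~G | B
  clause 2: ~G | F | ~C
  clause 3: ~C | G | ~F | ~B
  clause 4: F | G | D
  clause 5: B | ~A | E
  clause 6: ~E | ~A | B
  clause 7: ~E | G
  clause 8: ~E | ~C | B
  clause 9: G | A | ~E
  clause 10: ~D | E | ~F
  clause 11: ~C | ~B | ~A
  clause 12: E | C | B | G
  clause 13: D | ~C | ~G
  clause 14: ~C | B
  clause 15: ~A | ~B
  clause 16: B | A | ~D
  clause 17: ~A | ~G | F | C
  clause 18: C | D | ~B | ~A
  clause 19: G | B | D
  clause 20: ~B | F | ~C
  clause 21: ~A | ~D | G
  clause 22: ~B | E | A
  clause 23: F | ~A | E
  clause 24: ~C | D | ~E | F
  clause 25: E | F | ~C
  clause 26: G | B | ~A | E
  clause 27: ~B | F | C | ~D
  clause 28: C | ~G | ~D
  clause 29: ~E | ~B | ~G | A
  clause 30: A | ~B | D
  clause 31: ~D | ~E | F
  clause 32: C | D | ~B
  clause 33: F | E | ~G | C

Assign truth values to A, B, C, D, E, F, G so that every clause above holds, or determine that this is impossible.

A=0; B=0; C=0; D=0; E=1; F=1; G=1

Try E = 1.
From the singleton clause (G), G = 1.
Try F = 1.
Try A = 0.
From the singleton clause (~B), B = 0.
From the singleton clause (~C), C = 0.
From the singleton clause (~D), D = 0.
Every clause now holds.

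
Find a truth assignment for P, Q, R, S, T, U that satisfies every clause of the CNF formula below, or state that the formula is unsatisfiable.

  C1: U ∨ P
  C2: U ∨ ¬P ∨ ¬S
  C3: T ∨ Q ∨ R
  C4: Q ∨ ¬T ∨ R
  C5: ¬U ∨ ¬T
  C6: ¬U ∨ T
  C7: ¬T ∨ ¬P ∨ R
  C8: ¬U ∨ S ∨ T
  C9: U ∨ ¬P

UNSATISFIABLE

Try U = True.
From the singleton clause (¬T), T = False.
But (T) is also a unit clause — contradiction.
So U must be the other value — set U = False.
From the singleton clause (P), P = True.
But (¬P) is also a unit clause — contradiction.
Neither U = True nor U = False works.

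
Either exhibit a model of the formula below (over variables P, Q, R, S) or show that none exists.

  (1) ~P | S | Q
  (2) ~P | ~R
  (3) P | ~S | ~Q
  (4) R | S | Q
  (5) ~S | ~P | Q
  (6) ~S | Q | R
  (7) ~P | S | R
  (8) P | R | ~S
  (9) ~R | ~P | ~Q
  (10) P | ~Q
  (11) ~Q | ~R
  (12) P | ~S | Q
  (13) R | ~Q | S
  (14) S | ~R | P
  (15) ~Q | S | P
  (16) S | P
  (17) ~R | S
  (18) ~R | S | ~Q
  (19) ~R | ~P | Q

P=1; Q=1; R=0; S=1

Case P = 1:
(~R) alone gives R = 0.
(S) alone gives S = 1.
(Q) alone gives Q = 1.
All clauses are satisfied.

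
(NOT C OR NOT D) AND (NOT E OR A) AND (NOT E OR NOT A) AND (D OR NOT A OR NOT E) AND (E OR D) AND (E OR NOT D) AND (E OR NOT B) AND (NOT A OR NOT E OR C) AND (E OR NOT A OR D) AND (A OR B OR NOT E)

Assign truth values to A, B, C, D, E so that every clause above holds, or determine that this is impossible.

UNSATISFIABLE

Try C = false.
Try E = false.
(D) alone gives D = true.
That conflicts with the unit clause (NOT D).
So E must be the other value — set E = true.
(A) alone gives A = true.
That conflicts with the unit clause (NOT A).
Neither E = true nor E = false works.
So C must be the other value — set C = true.
(NOT D) alone gives D = false.
(E) alone gives E = true.
(A) alone gives A = true.
That conflicts with the unit clause (NOT A).
Neither C = true nor C = false works.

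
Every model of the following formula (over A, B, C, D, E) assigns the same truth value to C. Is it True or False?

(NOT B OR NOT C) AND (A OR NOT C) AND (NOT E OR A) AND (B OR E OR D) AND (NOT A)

False

Suppose C = true.
From the singleton clause (NOT B), B = false.
From the singleton clause (A), A = true.
That conflicts with the unit clause (NOT A).
So every satisfying assignment has C = False.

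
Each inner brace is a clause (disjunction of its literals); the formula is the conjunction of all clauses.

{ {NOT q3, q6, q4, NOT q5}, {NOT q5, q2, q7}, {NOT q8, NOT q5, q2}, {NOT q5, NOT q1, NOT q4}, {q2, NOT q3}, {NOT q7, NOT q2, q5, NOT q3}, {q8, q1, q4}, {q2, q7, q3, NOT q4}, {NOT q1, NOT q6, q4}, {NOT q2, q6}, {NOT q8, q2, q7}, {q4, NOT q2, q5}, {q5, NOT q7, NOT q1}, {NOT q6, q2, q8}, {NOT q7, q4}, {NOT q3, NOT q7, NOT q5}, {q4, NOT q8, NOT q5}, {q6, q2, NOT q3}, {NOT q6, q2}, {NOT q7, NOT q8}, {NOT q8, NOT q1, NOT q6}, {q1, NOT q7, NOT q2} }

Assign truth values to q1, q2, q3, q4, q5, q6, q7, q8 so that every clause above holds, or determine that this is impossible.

Branch on q2: set q2 = false.
Unit clause (NOT q3) forces q3 = false.
Unit clause (NOT q6) forces q6 = false.
Branch on q5: set q5 = false.
Branch on q7: set q7 = false.
Unit clause (NOT q4) forces q4 = false.
Unit clause (NOT q8) forces q8 = false.
Unit clause (q1) forces q1 = true.
Every clause now holds.

q1 ↦ true; q2 ↦ false; q3 ↦ false; q4 ↦ false; q5 ↦ false; q6 ↦ false; q7 ↦ false; q8 ↦ false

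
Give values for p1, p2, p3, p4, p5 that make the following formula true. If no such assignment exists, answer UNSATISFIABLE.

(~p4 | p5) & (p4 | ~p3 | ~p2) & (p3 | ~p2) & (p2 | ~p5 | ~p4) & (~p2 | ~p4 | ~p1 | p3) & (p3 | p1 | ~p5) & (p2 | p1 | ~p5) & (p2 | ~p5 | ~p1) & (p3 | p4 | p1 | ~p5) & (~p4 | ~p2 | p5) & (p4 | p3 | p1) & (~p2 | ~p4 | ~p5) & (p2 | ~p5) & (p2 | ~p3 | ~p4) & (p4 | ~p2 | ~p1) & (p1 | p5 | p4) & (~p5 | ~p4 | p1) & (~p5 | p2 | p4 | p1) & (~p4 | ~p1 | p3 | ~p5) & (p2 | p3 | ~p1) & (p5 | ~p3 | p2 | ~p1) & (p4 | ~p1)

Case p4 = 0:
The clause (~p1) is unit, so p1 = 0.
The clause (p3) is unit, so p3 = 1.
The clause (~p2) is unit, so p2 = 0.
The clause (~p5) is unit, so p5 = 0.
Now (p5) is unsatisfied and unit — conflict.
Backtrack on p4: now try p4 = 1.
The clause (p5) is unit, so p5 = 1.
The clause (p2) is unit, so p2 = 1.
Now (~p2) is unsatisfied and unit — conflict.
Neither p4 = 1 nor p4 = 0 works.

UNSATISFIABLE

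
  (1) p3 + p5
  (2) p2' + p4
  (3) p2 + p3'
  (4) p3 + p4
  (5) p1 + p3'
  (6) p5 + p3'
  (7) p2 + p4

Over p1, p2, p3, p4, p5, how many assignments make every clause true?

5

There are 2^5 = 32 truth assignments over (p1, p2, p3, p4, p5).
Split on p3. With p3 = 1, the clauses containing p3 are satisfied and p3' drops from the rest; 1 of the 2^4 = 16 assignments to the other variables satisfy what remains.
With p3 = 0, by the same count on the reduced clause set, 4 assignments work.
(One model: p1=F, p2=F, p3=F, p4=T, p5=T.)
Total: 1 + 4 = 5.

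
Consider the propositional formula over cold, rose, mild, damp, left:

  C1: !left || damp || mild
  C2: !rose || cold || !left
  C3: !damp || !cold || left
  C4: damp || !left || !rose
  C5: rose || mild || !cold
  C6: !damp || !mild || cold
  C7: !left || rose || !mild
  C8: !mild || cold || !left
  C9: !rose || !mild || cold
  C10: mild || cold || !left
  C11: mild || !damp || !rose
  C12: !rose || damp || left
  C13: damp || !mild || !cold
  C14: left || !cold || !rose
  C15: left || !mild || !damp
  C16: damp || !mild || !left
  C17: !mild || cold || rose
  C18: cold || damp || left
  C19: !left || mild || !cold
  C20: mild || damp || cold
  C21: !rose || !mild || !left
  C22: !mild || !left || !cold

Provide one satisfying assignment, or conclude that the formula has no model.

Try left = false.
Try damp = true.
From the singleton clause (!cold), cold = false.
From the singleton clause (!mild), mild = false.
From the singleton clause (!rose), rose = false.
Every clause now holds.

cold=false,  rose=false,  mild=false,  damp=true,  left=false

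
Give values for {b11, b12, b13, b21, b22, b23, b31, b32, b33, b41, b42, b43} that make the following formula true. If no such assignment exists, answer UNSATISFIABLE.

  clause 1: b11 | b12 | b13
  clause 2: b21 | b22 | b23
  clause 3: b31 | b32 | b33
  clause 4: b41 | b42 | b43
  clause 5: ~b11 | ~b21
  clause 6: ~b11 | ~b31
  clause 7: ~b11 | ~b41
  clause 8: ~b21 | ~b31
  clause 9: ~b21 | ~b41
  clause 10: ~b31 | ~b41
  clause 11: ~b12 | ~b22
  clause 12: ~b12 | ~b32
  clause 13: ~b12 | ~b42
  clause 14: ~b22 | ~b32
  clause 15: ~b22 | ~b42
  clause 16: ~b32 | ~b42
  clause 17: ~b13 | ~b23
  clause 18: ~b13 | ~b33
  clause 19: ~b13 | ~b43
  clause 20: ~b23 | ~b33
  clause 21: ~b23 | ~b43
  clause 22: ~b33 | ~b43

UNSATISFIABLE

Try b11 = 0.
Try b12 = 1.
The clause (~b22) is unit, so b22 = 0.
The clause (~b32) is unit, so b32 = 0.
The clause (~b42) is unit, so b42 = 0.
Try b21 = 1.
The clause (~b31) is unit, so b31 = 0.
The clause (b33) is unit, so b33 = 1.
The clause (~b41) is unit, so b41 = 0.
The clause (b43) is unit, so b43 = 1.
That conflicts with the unit clause (~b43).
That branch fails; take b21 = 0 instead.
The clause (b23) is unit, so b23 = 1.
The clause (~b13) is unit, so b13 = 0.
The clause (~b33) is unit, so b33 = 0.
The clause (b31) is unit, so b31 = 1.
The clause (~b41) is unit, so b41 = 0.
The clause (b43) is unit, so b43 = 1.
That conflicts with the unit clause (~b43).
Neither b21 = 1 nor b21 = 0 works.
That branch fails; take b12 = 0 instead.
The clause (b13) is unit, so b13 = 1.
The clause (~b23) is unit, so b23 = 0.
The clause (~b33) is unit, so b33 = 0.
The clause (~b43) is unit, so b43 = 0.
Try b21 = 1.
The clause (~b31) is unit, so b31 = 0.
The clause (b32) is unit, so b32 = 1.
The clause (~b41) is unit, so b41 = 0.
The clause (b42) is unit, so b42 = 1.
That conflicts with the unit clause (~b42).
That branch fails; take b21 = 0 instead.
The clause (b22) is unit, so b22 = 1.
The clause (~b32) is unit, so b32 = 0.
The clause (b31) is unit, so b31 = 1.
The clause (~b41) is unit, so b41 = 0.
The clause (b42) is unit, so b42 = 1.
That conflicts with the unit clause (~b42).
Neither b21 = 1 nor b21 = 0 works.
Neither b12 = 1 nor b12 = 0 works.
That branch fails; take b11 = 1 instead.
The clause (~b21) is unit, so b21 = 0.
The clause (~b31) is unit, so b31 = 0.
The clause (~b41) is unit, so b41 = 0.
Try b22 = 1.
The clause (~b12) is unit, so b12 = 0.
The clause (~b32) is unit, so b32 = 0.
The clause (b33) is unit, so b33 = 1.
The clause (~b42) is unit, so b42 = 0.
The clause (b43) is unit, so b43 = 1.
That conflicts with the unit clause (~b43).
That branch fails; take b22 = 0 instead.
The clause (b23) is unit, so b23 = 1.
The clause (~b13) is unit, so b13 = 0.
The clause (~b33) is unit, so b33 = 0.
The clause (b32) is unit, so b32 = 1.
The clause (~b12) is unit, so b12 = 0.
The clause (~b42) is unit, so b42 = 0.
The clause (b43) is unit, so b43 = 1.
That conflicts with the unit clause (~b43).
Neither b22 = 1 nor b22 = 0 works.
Neither b11 = 1 nor b11 = 0 works.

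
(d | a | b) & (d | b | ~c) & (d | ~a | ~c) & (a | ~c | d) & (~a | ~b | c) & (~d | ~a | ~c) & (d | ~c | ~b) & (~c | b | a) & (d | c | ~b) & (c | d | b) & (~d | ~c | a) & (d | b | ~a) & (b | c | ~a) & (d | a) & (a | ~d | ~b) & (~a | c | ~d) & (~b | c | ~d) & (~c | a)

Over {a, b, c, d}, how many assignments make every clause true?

There are 2^4 = 16 truth assignments over (a, b, c, d).
Split on b. With b = 1, the clauses containing b are satisfied and ~b drops from the rest; 0 of the 2^3 = 8 assignments to the other variables satisfy what remains.
With b = 0, by the same count on the reduced clause set, 1 assignment works.
(One model: a=F, b=F, c=F, d=T.)
Total: 0 + 1 = 1.

1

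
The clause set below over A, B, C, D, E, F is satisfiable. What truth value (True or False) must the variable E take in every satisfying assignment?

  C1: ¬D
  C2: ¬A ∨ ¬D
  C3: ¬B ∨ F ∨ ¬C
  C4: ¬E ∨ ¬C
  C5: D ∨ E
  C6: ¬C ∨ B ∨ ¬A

True

Suppose E = False.
From the singleton clause (¬D), D = False.
That conflicts with the unit clause (D).
So every satisfying assignment has E = True.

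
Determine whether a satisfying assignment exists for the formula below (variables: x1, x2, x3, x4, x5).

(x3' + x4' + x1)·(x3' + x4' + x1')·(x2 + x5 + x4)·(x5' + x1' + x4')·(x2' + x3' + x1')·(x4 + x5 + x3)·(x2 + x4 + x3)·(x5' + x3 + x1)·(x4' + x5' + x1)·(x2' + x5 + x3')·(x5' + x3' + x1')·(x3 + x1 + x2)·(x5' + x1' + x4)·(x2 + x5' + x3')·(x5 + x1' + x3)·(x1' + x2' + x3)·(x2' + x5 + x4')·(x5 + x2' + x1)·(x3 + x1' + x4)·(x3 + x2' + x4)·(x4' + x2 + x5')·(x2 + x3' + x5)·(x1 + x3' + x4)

No, unsatisfiable

Case x3 = 0:
Case x4 = 1:
Case x5 = 0:
(x1') alone gives x1 = 0.
(x2) alone gives x2 = 1.
That conflicts with the unit clause (x2').
That branch fails; take x5 = 1 instead.
(x1') alone gives x1 = 0.
That conflicts with the unit clause (x1).
Either choice for x5 ends in contradiction.
That branch fails; take x4 = 0 instead.
(x5) alone gives x5 = 1.
(x2) alone gives x2 = 1.
That conflicts with the unit clause (x2').
Either choice for x4 ends in contradiction.
That branch fails; take x3 = 1 instead.
Case x4 = 0:
(x1) alone gives x1 = 1.
(x2') alone gives x2 = 0.
(x5) alone gives x5 = 1.
That conflicts with the unit clause (x5').
That branch fails; take x4 = 1 instead.
(x1) alone gives x1 = 1.
That conflicts with the unit clause (x1').
Either choice for x4 ends in contradiction.
Either choice for x3 ends in contradiction.
No assignment satisfies every clause.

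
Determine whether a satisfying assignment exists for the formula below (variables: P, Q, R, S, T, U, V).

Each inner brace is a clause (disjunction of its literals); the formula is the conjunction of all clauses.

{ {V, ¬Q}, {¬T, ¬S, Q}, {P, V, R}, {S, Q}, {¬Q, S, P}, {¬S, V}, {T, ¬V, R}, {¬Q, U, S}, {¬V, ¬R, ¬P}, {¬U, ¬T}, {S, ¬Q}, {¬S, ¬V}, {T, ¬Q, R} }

No, unsatisfiable

Try V = True.
The clause (¬S) is unit, so S = False.
The clause (Q) is unit, so Q = True.
But (¬Q) is also a unit clause — contradiction.
So V must be the other value — set V = False.
The clause (¬Q) is unit, so Q = False.
The clause (S) is unit, so S = True.
But (¬S) is also a unit clause — contradiction.
Both values of V lead to a conflict.
No assignment satisfies every clause.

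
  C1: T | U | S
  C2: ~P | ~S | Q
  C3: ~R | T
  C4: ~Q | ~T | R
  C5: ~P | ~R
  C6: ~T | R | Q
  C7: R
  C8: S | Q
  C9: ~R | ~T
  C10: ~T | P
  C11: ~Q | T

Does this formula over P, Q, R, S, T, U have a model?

No, unsatisfiable

The clause (R) is unit, so R = 1.
The clause (T) is unit, so T = 1.
That conflicts with the unit clause (~T).
No assignment satisfies every clause.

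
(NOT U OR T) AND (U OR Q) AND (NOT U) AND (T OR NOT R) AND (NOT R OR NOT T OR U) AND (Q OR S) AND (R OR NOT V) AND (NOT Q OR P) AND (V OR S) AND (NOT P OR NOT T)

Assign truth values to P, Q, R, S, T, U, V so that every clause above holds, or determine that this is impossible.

P ↦ true,  Q ↦ true,  R ↦ false,  S ↦ true,  T ↦ false,  U ↦ false,  V ↦ false

Unit clause (NOT U) forces U = false.
Unit clause (Q) forces Q = true.
Unit clause (P) forces P = true.
Unit clause (NOT T) forces T = false.
Unit clause (NOT R) forces R = false.
Unit clause (NOT V) forces V = false.
Unit clause (S) forces S = true.
All clauses are satisfied.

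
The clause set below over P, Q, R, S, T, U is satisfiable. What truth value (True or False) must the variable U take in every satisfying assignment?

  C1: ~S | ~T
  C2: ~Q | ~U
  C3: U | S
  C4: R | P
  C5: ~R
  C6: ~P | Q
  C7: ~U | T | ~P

False

Suppose U = 1.
The clause (~Q) is unit, so Q = 0.
The clause (~R) is unit, so R = 0.
The clause (P) is unit, so P = 1.
Now (~P) is unsatisfied and unit — conflict.
So every satisfying assignment has U = False.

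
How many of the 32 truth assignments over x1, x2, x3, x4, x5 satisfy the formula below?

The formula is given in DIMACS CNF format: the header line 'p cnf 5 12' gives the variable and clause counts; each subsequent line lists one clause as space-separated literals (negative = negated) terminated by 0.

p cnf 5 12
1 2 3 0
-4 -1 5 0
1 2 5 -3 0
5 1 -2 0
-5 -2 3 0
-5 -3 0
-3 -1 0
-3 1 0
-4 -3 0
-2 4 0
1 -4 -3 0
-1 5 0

There are 2^5 = 32 truth assignments over (x1, x2, x3, x4, x5).
Split on x2. With x2 = True, the clauses containing x2 are satisfied and ¬x2 drops from the rest; 0 of the 2^4 = 16 assignments to the other variables satisfy what remains.
With x2 = False, by the same count on the reduced clause set, 2 assignments work.
(One model: x1=T, x2=F, x3=F, x4=F, x5=T.)
Total: 0 + 2 = 2.

2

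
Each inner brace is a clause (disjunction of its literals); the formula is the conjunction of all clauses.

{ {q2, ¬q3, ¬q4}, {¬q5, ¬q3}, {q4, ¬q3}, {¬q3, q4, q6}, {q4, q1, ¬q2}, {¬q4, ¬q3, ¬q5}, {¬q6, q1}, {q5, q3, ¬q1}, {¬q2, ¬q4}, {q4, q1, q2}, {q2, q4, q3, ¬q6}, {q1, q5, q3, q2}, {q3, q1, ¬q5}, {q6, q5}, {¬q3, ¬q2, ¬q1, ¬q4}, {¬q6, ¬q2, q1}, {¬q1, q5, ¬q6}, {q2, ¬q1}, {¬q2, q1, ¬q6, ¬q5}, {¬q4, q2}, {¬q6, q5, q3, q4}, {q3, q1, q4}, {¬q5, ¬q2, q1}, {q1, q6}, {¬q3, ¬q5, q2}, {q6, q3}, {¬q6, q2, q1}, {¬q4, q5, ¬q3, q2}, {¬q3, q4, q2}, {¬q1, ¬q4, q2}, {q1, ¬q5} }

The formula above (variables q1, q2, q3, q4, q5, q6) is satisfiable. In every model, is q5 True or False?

True

Suppose q5 = False.
The clause (q6) is unit, so q6 = True.
The clause (q1) is unit, so q1 = True.
But (¬q1) is also a unit clause — contradiction.
So every satisfying assignment has q5 = True.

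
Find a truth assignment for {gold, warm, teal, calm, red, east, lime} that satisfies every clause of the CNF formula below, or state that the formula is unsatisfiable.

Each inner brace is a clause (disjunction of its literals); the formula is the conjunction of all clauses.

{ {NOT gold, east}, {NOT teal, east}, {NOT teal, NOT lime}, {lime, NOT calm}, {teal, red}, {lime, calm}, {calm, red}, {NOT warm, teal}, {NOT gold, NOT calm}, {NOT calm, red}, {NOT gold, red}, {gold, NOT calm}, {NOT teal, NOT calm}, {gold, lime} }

Branch on gold: set gold = false.
(NOT calm) alone gives calm = false.
(lime) alone gives lime = true.
(NOT teal) alone gives teal = false.
(red) alone gives red = true.
(NOT warm) alone gives warm = false.
No clause remains; east is free.

gold ↦ false; warm ↦ false; teal ↦ false; calm ↦ false; red ↦ true; east ↦ false; lime ↦ true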